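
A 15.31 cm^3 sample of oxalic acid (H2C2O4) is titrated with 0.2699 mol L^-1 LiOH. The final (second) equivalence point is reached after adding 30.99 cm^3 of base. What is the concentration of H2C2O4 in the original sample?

0.273 M

n(LiOH) = 0.2699 x 0.03099 = 0.008364 mol.
At the final (second) equivalence point, 2 mol OH^- react per mol H2C2O4, so n(H2C2O4) = 0.008364 / 2 = 0.004182 mol.
[H2C2O4] = 0.004182 / 0.01531 L = 0.273 M.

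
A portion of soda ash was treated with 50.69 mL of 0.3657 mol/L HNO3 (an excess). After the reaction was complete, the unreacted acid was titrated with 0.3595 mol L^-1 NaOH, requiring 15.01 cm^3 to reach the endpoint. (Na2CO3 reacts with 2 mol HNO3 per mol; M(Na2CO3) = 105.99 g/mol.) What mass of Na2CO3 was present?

Total n(HNO3) added = 0.3657 x 0.05069 = 0.01854 mol.
n(NaOH) used = 0.3595 x 0.01501 = 0.005396 mol, which equals the excess n(HNO3).
So n(HNO3) consumed by the sample = 0.01854 - 0.005396 = 0.01314 mol.
n(Na2CO3) = 0.01314 / 2 = 0.006571 mol.
mass = 0.006571 mol x 105.99 g/mol = 0.696 g.

0.696 g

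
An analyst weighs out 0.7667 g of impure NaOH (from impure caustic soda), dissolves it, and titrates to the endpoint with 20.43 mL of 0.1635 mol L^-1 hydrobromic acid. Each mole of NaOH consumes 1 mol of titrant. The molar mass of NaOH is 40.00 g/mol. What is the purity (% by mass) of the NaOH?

17.4%

n(HBr) = 0.1635 x 0.02043 = 0.003340 mol.
n(NaOH) = 0.003340 / 1 = 0.003340 mol.
mass of NaOH = 0.003340 x 40.00 = 0.1336 g.
% purity = 0.1336 / 0.7667 x 100 = 17.4%.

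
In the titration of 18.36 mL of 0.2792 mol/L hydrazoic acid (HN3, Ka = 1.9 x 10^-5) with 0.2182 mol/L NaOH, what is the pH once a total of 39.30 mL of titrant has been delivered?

12.78

n(acid) = 0.2792 x 0.01836 = 0.005126 mol; n(NaOH) added = 0.2182 x 0.03930 = 0.008575 mol.
Base is in excess by 0.008575 - 0.005126 = 0.003449 mol in a total volume of 0.05766 L.
[OH^-] = 0.003449/0.05766 = 0.05982 M, so pOH = 1.22 and pH = 14.00 - 1.22 = 12.78.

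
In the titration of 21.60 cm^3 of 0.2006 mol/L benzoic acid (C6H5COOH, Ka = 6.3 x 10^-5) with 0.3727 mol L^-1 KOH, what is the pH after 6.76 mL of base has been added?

4.34

Initial n(C6H5COOH) = 0.2006 x 0.02160 = 0.004333 mol.
n(KOH) added = 0.3727 x 0.006760 = 0.002519 mol, converting that many moles of C6H5COOH to C6H5COO-.
Remaining n(C6H5COOH) = 0.001814 mol; n(C6H5COO-) = 0.002519 mol.
By Henderson-Hasselbalch, pH = pKa + log([A^-]/[HA]) = 4.20 + log(0.002519/0.001814) = 4.20 + (+0.14) = 4.34.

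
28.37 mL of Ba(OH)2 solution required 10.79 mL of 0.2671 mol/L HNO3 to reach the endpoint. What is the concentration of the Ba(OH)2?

0.0508 M

n(HNO3) delivered = 0.2671 x 0.01079 = 0.002882 mol.
The reaction is 1 Ba(OH)2 + 2 HNO3, so n(Ba(OH)2) = 0.002882 x 1/2 = 0.001441 mol.
[Ba(OH)2] = 0.001441 mol / 0.02837 L = 0.0508 M.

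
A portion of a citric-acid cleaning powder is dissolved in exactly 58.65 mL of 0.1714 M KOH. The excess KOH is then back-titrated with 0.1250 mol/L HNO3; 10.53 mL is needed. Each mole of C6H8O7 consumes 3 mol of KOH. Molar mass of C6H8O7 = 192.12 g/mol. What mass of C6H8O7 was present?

0.559 g

Total n(KOH) added = 0.1714 x 0.05865 = 0.01005 mol.
n(HNO3) used = 0.1250 x 0.01053 = 0.001316 mol, which equals the excess n(KOH).
So n(KOH) consumed by the sample = 0.01005 - 0.001316 = 0.008736 mol.
n(C6H8O7) = 0.008736 / 3 = 0.002912 mol.
mass = 0.002912 mol x 192.12 g/mol = 0.559 g.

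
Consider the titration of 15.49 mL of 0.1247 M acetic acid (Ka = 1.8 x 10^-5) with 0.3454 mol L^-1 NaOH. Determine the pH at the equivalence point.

8.85

n(CH3COOH) = 0.1247 x 0.01549 = 0.001932 mol; V(NaOH) at equivalence = 0.001932/0.3454 = 0.005592 L.
At equivalence all the acid is converted to CH3COO-; total volume = 0.01549 + 0.005592 = 0.02108 L, so [CH3COO-] = 0.001932/0.02108 = 0.09162 M.
Kb = Kw/Ka = 1.0e-14 / 1.8 x 10^-5 = 5.56e-10.
[OH^-] = sqrt(Kb x [CH3COO-]) = sqrt(5.56e-10 x 0.09162) = 7.13e-6 M.
pOH = 5.15, so pH = 14.00 - 5.15 = 8.85.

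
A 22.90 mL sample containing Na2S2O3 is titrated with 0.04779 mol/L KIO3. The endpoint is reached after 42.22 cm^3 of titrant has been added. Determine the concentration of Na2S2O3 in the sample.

0.529 M

n(KIO3) = 0.04779 x 0.04222 = 0.002018 mol.
From the balanced equation, 1 mol KIO3 reacts with 6 mol Na2S2O3, so n(Na2S2O3) = 0.002018 x 6/1 = 0.01211 mol.
[Na2S2O3] = 0.01211 / 0.02290 L = 0.529 M.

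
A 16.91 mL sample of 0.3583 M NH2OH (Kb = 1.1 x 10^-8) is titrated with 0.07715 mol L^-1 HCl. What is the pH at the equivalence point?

3.62

n(NH2OH) = 0.3583 x 0.01691 = 0.006059 mol; V(HCl) at equivalence = 0.006059/0.07715 = 0.07853 L.
At equivalence the base is fully converted to NH3OH+; total volume = 0.09544 L, so [NH3OH+] = 0.006059/0.09544 = 0.06348 M.
Ka(NH3OH+) = Kw/Kb = 1.0e-14 / 1.1 x 10^-8 = 9.09e-7.
[H^+] = sqrt(Ka x [NH3OH+]) = sqrt(9.09e-7 x 0.06348) = 0.000240 M.
pH = -log(0.000240) = 3.62.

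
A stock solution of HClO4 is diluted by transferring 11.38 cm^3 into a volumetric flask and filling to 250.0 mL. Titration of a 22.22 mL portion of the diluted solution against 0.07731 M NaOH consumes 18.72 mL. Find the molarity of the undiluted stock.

n(NaOH) = 0.07731 x 0.01872 = 0.001447 mol.
n(HClO4) in the aliquot = 0.001447 mol.
[diluted HClO4] = 0.001447 / 0.02222 = 0.06513 M.
Dilution factor = 250.0/11.38 = 21.97, so [stock] = 0.06513 x 21.97 = 1.43 M.

1.43 M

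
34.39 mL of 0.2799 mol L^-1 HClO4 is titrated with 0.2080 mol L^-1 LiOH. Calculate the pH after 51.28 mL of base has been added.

n(acid) = 0.2799 x 0.03439 = 0.009626 mol; n(LiOH) added = 0.2080 x 0.05128 = 0.01067 mol.
Base is in excess by 0.01067 - 0.009626 = 0.001040 mol in a total volume of 0.08567 L.
[OH^-] = 0.001040/0.08567 = 0.01215 M, so pOH = 1.92 and pH = 14.00 - 1.92 = 12.08.

12.08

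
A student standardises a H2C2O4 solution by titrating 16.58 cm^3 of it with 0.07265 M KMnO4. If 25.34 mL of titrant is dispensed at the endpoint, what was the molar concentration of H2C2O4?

n(KMnO4) = 0.07265 x 0.02534 = 0.001841 mol.
From the balanced equation, 2 mol KMnO4 reacts with 5 mol H2C2O4, so n(H2C2O4) = 0.001841 x 5/2 = 0.004602 mol.
[H2C2O4] = 0.004602 / 0.01658 L = 0.278 M.

0.278 M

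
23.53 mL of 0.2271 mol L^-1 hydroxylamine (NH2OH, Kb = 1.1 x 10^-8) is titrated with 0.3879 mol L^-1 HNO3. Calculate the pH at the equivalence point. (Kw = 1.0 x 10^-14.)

3.44

n(NH2OH) = 0.2271 x 0.02353 = 0.005344 mol; V(HNO3) at equivalence = 0.005344/0.3879 = 0.01378 L.
At equivalence the base is fully converted to NH3OH+; total volume = 0.03731 L, so [NH3OH+] = 0.005344/0.03731 = 0.1432 M.
Ka(NH3OH+) = Kw/Kb = 1.0e-14 / 1.1 x 10^-8 = 9.09e-7.
[H^+] = sqrt(Ka x [NH3OH+]) = sqrt(9.09e-7 x 0.1432) = 0.000361 M.
pH = -log(0.000361) = 3.44.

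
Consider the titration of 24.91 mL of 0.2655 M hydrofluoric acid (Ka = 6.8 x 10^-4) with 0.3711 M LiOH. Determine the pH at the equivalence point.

8.18

n(HF) = 0.2655 x 0.02491 = 0.006614 mol; V(LiOH) at equivalence = 0.006614/0.3711 = 0.01782 L.
At equivalence all the acid is converted to F-; total volume = 0.02491 + 0.01782 = 0.04273 L, so [F-] = 0.006614/0.04273 = 0.1548 M.
Kb = Kw/Ka = 1.0e-14 / 6.8 x 10^-4 = 1.47e-11.
[OH^-] = sqrt(Kb x [F-]) = sqrt(1.47e-11 x 0.1548) = 1.51e-6 M.
pOH = 5.82, so pH = 14.00 - 5.82 = 8.18.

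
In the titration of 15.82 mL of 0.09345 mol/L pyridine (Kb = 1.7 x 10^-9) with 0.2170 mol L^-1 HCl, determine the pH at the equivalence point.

n(C5H5N) = 0.09345 x 0.01582 = 0.001478 mol; V(HCl) at equivalence = 0.001478/0.2170 = 0.006813 L.
At equivalence the base is fully converted to C5H5NH+; total volume = 0.02263 L, so [C5H5NH+] = 0.001478/0.02263 = 0.06532 M.
Ka(C5H5NH+) = Kw/Kb = 1.0e-14 / 1.7 x 10^-9 = 5.88e-6.
[H^+] = sqrt(Ka x [C5H5NH+]) = sqrt(5.88e-6 x 0.06532) = 0.000620 M.
pH = -log(0.000620) = 3.21.

3.21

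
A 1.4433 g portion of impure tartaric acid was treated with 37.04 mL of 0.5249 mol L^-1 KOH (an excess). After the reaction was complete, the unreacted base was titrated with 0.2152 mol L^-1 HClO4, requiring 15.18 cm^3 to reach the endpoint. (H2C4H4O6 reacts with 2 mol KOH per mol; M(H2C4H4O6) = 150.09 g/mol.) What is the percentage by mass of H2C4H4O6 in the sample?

Total n(KOH) added = 0.5249 x 0.03704 = 0.01944 mol.
n(HClO4) used = 0.2152 x 0.01518 = 0.003267 mol, which equals the excess n(KOH).
So n(KOH) consumed by the sample = 0.01944 - 0.003267 = 0.01618 mol.
n(H2C4H4O6) = 0.01618 / 2 = 0.008088 mol.
mass H2C4H4O6 = 0.008088 x 150.09 = 1.214 g, so %H2C4H4O6 = 1.214/1.4433 x 100 = 84.1%.

84.1%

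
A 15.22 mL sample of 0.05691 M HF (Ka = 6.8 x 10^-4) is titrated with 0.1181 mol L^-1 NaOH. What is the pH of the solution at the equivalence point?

n(HF) = 0.05691 x 0.01522 = 0.0008662 mol; V(NaOH) at equivalence = 0.0008662/0.1181 = 0.007334 L.
At equivalence all the acid is converted to F-; total volume = 0.01522 + 0.007334 = 0.02255 L, so [F-] = 0.0008662/0.02255 = 0.03840 M.
Kb = Kw/Ka = 1.0e-14 / 6.8 x 10^-4 = 1.47e-11.
[OH^-] = sqrt(Kb x [F-]) = sqrt(1.47e-11 x 0.03840) = 7.52e-7 M.
pOH = 6.12, so pH = 14.00 - 6.12 = 7.88.

7.88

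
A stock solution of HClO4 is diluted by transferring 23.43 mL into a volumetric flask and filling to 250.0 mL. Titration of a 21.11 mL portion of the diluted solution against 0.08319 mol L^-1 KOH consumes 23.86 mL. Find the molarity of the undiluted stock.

1.00 M

n(KOH) = 0.08319 x 0.02386 = 0.001985 mol.
n(HClO4) in the aliquot = 0.001985 mol.
[diluted HClO4] = 0.001985 / 0.02111 = 0.09403 M.
Dilution factor = 250.0/23.43 = 10.67, so [stock] = 0.09403 x 10.67 = 1.00 M.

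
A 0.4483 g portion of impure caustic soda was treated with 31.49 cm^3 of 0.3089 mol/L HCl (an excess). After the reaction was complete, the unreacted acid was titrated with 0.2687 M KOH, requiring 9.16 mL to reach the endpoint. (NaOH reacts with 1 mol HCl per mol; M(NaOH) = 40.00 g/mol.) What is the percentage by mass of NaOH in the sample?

Total n(HCl) added = 0.3089 x 0.03149 = 0.009727 mol.
n(KOH) used = 0.2687 x 0.009160 = 0.002461 mol, which equals the excess n(HCl).
So n(HCl) consumed by the sample = 0.009727 - 0.002461 = 0.007266 mol.
n(NaOH) = 0.007266 / 1 = 0.007266 mol.
mass NaOH = 0.007266 x 40.00 = 0.2906 g, so %NaOH = 0.2906/0.4483 x 100 = 64.8%.

64.8%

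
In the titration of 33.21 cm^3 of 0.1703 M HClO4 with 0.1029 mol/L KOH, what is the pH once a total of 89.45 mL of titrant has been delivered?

12.46

n(acid) = 0.1703 x 0.03321 = 0.005656 mol; n(KOH) added = 0.1029 x 0.08945 = 0.009204 mol.
Base is in excess by 0.009204 - 0.005656 = 0.003549 mol in a total volume of 0.1227 L.
[OH^-] = 0.003549/0.1227 = 0.02893 M, so pOH = 1.54 and pH = 14.00 - 1.54 = 12.46.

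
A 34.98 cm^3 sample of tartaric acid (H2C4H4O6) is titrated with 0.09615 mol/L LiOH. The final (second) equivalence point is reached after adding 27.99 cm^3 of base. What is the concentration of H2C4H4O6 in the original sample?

n(LiOH) = 0.09615 x 0.02799 = 0.002691 mol.
At the final (second) equivalence point, 2 mol OH^- react per mol H2C4H4O6, so n(H2C4H4O6) = 0.002691 / 2 = 0.001346 mol.
[H2C4H4O6] = 0.001346 / 0.03498 L = 0.0385 M.

0.0385 M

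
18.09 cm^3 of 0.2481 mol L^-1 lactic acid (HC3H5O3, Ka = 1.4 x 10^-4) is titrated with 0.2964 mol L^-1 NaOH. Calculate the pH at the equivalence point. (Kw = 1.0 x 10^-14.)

n(HC3H5O3) = 0.2481 x 0.01809 = 0.004488 mol; V(NaOH) at equivalence = 0.004488/0.2964 = 0.01514 L.
At equivalence all the acid is converted to C3H5O3-; total volume = 0.01809 + 0.01514 = 0.03323 L, so [C3H5O3-] = 0.004488/0.03323 = 0.1351 M.
Kb = Kw/Ka = 1.0e-14 / 1.4 x 10^-4 = 7.14e-11.
[OH^-] = sqrt(Kb x [C3H5O3-]) = sqrt(7.14e-11 x 0.1351) = 3.11e-6 M.
pOH = 5.51, so pH = 14.00 - 5.51 = 8.49.

8.49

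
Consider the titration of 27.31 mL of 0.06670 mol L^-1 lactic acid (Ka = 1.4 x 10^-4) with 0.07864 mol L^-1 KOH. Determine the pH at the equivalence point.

8.21

n(HC3H5O3) = 0.06670 x 0.02731 = 0.001822 mol; V(KOH) at equivalence = 0.001822/0.07864 = 0.02316 L.
At equivalence all the acid is converted to C3H5O3-; total volume = 0.02731 + 0.02316 = 0.05047 L, so [C3H5O3-] = 0.001822/0.05047 = 0.03609 M.
Kb = Kw/Ka = 1.0e-14 / 1.4 x 10^-4 = 7.14e-11.
[OH^-] = sqrt(Kb x [C3H5O3-]) = sqrt(7.14e-11 x 0.03609) = 1.61e-6 M.
pOH = 5.79, so pH = 14.00 - 5.79 = 8.21.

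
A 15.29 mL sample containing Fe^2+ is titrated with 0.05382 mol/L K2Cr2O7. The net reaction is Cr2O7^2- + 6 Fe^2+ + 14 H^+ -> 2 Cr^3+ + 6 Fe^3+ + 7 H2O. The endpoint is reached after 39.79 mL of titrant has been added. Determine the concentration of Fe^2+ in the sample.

0.840 M

n(K2Cr2O7) = 0.05382 x 0.03979 = 0.002141 mol.
From the balanced equation, 1 mol K2Cr2O7 reacts with 6 mol Fe^2+, so n(Fe^2+) = 0.002141 x 6/1 = 0.01285 mol.
[Fe^2+] = 0.01285 / 0.01529 L = 0.840 M.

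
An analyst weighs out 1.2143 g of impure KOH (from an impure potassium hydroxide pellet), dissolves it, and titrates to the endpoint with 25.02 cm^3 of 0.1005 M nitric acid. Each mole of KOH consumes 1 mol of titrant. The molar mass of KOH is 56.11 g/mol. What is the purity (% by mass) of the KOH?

11.6%

n(HNO3) = 0.1005 x 0.02502 = 0.002515 mol.
n(KOH) = 0.002515 / 1 = 0.002515 mol.
mass of KOH = 0.002515 x 56.11 = 0.1411 g.
% purity = 0.1411 / 1.2143 x 100 = 11.6%.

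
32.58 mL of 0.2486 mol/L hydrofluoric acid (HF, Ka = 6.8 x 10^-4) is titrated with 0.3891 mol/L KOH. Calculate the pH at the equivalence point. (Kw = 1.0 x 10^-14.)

n(HF) = 0.2486 x 0.03258 = 0.008099 mol; V(KOH) at equivalence = 0.008099/0.3891 = 0.02082 L.
At equivalence all the acid is converted to F-; total volume = 0.03258 + 0.02082 = 0.05340 L, so [F-] = 0.008099/0.05340 = 0.1517 M.
Kb = Kw/Ka = 1.0e-14 / 6.8 x 10^-4 = 1.47e-11.
[OH^-] = sqrt(Kb x [F-]) = sqrt(1.47e-11 x 0.1517) = 1.49e-6 M.
pOH = 5.83, so pH = 14.00 - 5.83 = 8.17.

8.17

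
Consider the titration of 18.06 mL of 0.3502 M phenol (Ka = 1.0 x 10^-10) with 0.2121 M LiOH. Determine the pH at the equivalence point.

n(C6H5OH) = 0.3502 x 0.01806 = 0.006325 mol; V(LiOH) at equivalence = 0.006325/0.2121 = 0.02982 L.
At equivalence all the acid is converted to C6H5O-; total volume = 0.01806 + 0.02982 = 0.04788 L, so [C6H5O-] = 0.006325/0.04788 = 0.1321 M.
Kb = Kw/Ka = 1.0e-14 / 1.0 x 10^-10 = 0.000100.
[OH^-] = sqrt(Kb x [C6H5O-]) = sqrt(0.000100 x 0.1321) = 0.00363 M.
pOH = 2.44, so pH = 14.00 - 2.44 = 11.56.

11.56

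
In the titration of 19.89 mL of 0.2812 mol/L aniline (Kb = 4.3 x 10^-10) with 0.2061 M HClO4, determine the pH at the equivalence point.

n(C6H5NH2) = 0.2812 x 0.01989 = 0.005593 mol; V(HClO4) at equivalence = 0.005593/0.2061 = 0.02714 L.
At equivalence the base is fully converted to C6H5NH3+; total volume = 0.04703 L, so [C6H5NH3+] = 0.005593/0.04703 = 0.1189 M.
Ka(C6H5NH3+) = Kw/Kb = 1.0e-14 / 4.3 x 10^-10 = 2.33e-5.
[H^+] = sqrt(Ka x [C6H5NH3+]) = sqrt(2.33e-5 x 0.1189) = 0.00166 M.
pH = -log(0.00166) = 2.78.

2.78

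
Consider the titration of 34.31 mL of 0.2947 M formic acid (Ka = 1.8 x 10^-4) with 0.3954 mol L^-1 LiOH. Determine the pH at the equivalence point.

8.49

n(HCOOH) = 0.2947 x 0.03431 = 0.01011 mol; V(LiOH) at equivalence = 0.01011/0.3954 = 0.02557 L.
At equivalence all the acid is converted to HCOO-; total volume = 0.03431 + 0.02557 = 0.05988 L, so [HCOO-] = 0.01011/0.05988 = 0.1689 M.
Kb = Kw/Ka = 1.0e-14 / 1.8 x 10^-4 = 5.56e-11.
[OH^-] = sqrt(Kb x [HCOO-]) = sqrt(5.56e-11 x 0.1689) = 3.06e-6 M.
pOH = 5.51, so pH = 14.00 - 5.51 = 8.49.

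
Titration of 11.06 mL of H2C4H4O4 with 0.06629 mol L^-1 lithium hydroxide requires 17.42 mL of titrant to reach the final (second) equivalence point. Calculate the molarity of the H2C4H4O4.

n(LiOH) = 0.06629 x 0.01742 = 0.001155 mol.
At the final (second) equivalence point, 2 mol OH^- react per mol H2C4H4O4, so n(H2C4H4O4) = 0.001155 / 2 = 0.0005774 mol.
[H2C4H4O4] = 0.0005774 / 0.01106 L = 0.0522 M.

0.0522 M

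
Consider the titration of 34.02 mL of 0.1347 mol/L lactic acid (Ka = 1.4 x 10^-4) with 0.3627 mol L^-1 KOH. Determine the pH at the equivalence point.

8.42

n(HC3H5O3) = 0.1347 x 0.03402 = 0.004582 mol; V(KOH) at equivalence = 0.004582/0.3627 = 0.01263 L.
At equivalence all the acid is converted to C3H5O3-; total volume = 0.03402 + 0.01263 = 0.04665 L, so [C3H5O3-] = 0.004582/0.04665 = 0.09822 M.
Kb = Kw/Ka = 1.0e-14 / 1.4 x 10^-4 = 7.14e-11.
[OH^-] = sqrt(Kb x [C3H5O3-]) = sqrt(7.14e-11 x 0.09822) = 2.65e-6 M.
pOH = 5.58, so pH = 14.00 - 5.58 = 8.42.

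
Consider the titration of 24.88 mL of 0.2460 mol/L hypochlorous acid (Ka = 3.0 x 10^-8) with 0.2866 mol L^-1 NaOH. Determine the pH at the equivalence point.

10.32

n(HClO) = 0.2460 x 0.02488 = 0.006120 mol; V(NaOH) at equivalence = 0.006120/0.2866 = 0.02136 L.
At equivalence all the acid is converted to ClO-; total volume = 0.02488 + 0.02136 = 0.04624 L, so [ClO-] = 0.006120/0.04624 = 0.1324 M.
Kb = Kw/Ka = 1.0e-14 / 3.0 x 10^-8 = 3.33e-7.
[OH^-] = sqrt(Kb x [ClO-]) = sqrt(3.33e-7 x 0.1324) = 0.000210 M.
pOH = 3.68, so pH = 14.00 - 3.68 = 10.32.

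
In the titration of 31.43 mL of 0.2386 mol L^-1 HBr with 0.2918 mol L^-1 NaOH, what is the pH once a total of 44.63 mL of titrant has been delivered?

n(acid) = 0.2386 x 0.03143 = 0.007499 mol; n(NaOH) added = 0.2918 x 0.04463 = 0.01302 mol.
Base is in excess by 0.01302 - 0.007499 = 0.005524 mol in a total volume of 0.07606 L.
[OH^-] = 0.005524/0.07606 = 0.07262 M, so pOH = 1.14 and pH = 14.00 - 1.14 = 12.86.

12.86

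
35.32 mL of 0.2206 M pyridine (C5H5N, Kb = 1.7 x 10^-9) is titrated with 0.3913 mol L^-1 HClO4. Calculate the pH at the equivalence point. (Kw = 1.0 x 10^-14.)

3.04

n(C5H5N) = 0.2206 x 0.03532 = 0.007792 mol; V(HClO4) at equivalence = 0.007792/0.3913 = 0.01991 L.
At equivalence the base is fully converted to C5H5NH+; total volume = 0.05523 L, so [C5H5NH+] = 0.007792/0.05523 = 0.1411 M.
Ka(C5H5NH+) = Kw/Kb = 1.0e-14 / 1.7 x 10^-9 = 5.88e-6.
[H^+] = sqrt(Ka x [C5H5NH+]) = sqrt(5.88e-6 x 0.1411) = 0.000911 M.
pH = -log(0.000911) = 3.04.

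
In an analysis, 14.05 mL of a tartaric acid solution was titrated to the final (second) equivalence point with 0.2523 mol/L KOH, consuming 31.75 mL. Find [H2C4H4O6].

0.285 M

n(KOH) = 0.2523 x 0.03175 = 0.008011 mol.
At the final (second) equivalence point, 2 mol OH^- react per mol H2C4H4O6, so n(H2C4H4O6) = 0.008011 / 2 = 0.004005 mol.
[H2C4H4O6] = 0.004005 / 0.01405 L = 0.285 M.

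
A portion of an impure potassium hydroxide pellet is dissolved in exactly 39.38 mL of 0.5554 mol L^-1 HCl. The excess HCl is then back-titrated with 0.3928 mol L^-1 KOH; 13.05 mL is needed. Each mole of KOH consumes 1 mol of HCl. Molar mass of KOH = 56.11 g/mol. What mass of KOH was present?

Total n(HCl) added = 0.5554 x 0.03938 = 0.02187 mol.
n(KOH) used = 0.3928 x 0.01305 = 0.005126 mol, which equals the excess n(HCl).
So n(HCl) consumed by the sample = 0.02187 - 0.005126 = 0.01675 mol.
n(KOH) = 0.01675 / 1 = 0.01675 mol.
mass = 0.01675 mol x 56.11 g/mol = 0.940 g.

0.940 g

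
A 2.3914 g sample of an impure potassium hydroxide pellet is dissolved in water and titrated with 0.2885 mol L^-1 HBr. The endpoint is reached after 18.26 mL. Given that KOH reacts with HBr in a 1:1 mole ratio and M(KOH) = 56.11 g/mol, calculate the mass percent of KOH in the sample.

n(HBr) = 0.2885 x 0.01826 = 0.005268 mol.
n(KOH) = 0.005268 / 1 = 0.005268 mol.
mass of KOH = 0.005268 x 56.11 = 0.2956 g.
% purity = 0.2956 / 2.3914 x 100 = 12.4%.

12.4%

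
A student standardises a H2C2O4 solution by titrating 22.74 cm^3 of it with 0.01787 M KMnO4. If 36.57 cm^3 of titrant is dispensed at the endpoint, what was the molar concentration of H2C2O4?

n(KMnO4) = 0.01787 x 0.03657 = 0.0006535 mol.
From the balanced equation, 2 mol KMnO4 reacts with 5 mol H2C2O4, so n(H2C2O4) = 0.0006535 x 5/2 = 0.001634 mol.
[H2C2O4] = 0.001634 / 0.02274 L = 0.0718 M.

0.0718 M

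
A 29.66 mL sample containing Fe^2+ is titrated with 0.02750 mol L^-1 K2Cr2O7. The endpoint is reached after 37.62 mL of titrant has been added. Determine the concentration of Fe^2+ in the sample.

n(K2Cr2O7) = 0.02750 x 0.03762 = 0.001035 mol.
From the balanced equation, 1 mol K2Cr2O7 reacts with 6 mol Fe^2+, so n(Fe^2+) = 0.001035 x 6/1 = 0.006207 mol.
[Fe^2+] = 0.006207 / 0.02966 L = 0.209 M.

0.209 M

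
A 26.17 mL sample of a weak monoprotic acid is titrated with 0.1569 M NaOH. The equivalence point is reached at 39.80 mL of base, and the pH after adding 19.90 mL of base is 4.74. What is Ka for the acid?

19.90 mL is half of the equivalence volume, so this is the half-equivalence point where [HA] = [A^-].
At half-equivalence pH = pKa, so pKa = 4.74.
Ka = 10^(-4.74) = 1.8 x 10^-5.

1.8 x 10^-5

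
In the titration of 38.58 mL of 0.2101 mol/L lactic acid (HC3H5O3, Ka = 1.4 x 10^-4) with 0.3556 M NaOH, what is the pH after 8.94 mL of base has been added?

Initial n(HC3H5O3) = 0.2101 x 0.03858 = 0.008106 mol.
n(NaOH) added = 0.3556 x 0.008940 = 0.003179 mol, converting that many moles of HC3H5O3 to C3H5O3-.
Remaining n(HC3H5O3) = 0.004927 mol; n(C3H5O3-) = 0.003179 mol.
By Henderson-Hasselbalch, pH = pKa + log([A^-]/[HA]) = 3.85 + log(0.003179/0.004927) = 3.85 + (-0.19) = 3.66.

3.66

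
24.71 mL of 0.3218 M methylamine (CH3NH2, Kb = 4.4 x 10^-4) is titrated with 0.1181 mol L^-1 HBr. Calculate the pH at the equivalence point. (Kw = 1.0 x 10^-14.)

n(CH3NH2) = 0.3218 x 0.02471 = 0.007952 mol; V(HBr) at equivalence = 0.007952/0.1181 = 0.06733 L.
At equivalence the base is fully converted to CH3NH3+; total volume = 0.09204 L, so [CH3NH3+] = 0.007952/0.09204 = 0.08639 M.
Ka(CH3NH3+) = Kw/Kb = 1.0e-14 / 4.4 x 10^-4 = 2.27e-11.
[H^+] = sqrt(Ka x [CH3NH3+]) = sqrt(2.27e-11 x 0.08639) = 1.40e-6 M.
pH = -log(1.40e-6) = 5.85.

5.85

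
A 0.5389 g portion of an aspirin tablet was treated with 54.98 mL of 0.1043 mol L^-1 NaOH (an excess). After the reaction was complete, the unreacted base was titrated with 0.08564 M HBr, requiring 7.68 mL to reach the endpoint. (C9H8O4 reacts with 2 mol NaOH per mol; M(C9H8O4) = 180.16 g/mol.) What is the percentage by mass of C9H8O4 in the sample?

Total n(NaOH) added = 0.1043 x 0.05498 = 0.005734 mol.
n(HBr) used = 0.08564 x 0.007680 = 0.0006577 mol, which equals the excess n(NaOH).
So n(NaOH) consumed by the sample = 0.005734 - 0.0006577 = 0.005077 mol.
n(C9H8O4) = 0.005077 / 2 = 0.002538 mol.
mass C9H8O4 = 0.002538 x 180.16 = 0.4573 g, so %C9H8O4 = 0.4573/0.5389 x 100 = 84.9%.

84.9%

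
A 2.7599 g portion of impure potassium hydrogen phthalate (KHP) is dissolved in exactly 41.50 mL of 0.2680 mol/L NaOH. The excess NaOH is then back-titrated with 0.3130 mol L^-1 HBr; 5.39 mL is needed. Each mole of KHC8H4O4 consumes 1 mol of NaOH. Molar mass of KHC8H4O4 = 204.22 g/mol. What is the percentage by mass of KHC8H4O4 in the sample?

Total n(NaOH) added = 0.2680 x 0.04150 = 0.01112 mol.
n(HBr) used = 0.3130 x 0.005390 = 0.001687 mol, which equals the excess n(NaOH).
So n(NaOH) consumed by the sample = 0.01112 - 0.001687 = 0.009435 mol.
n(KHC8H4O4) = 0.009435 / 1 = 0.009435 mol.
mass KHC8H4O4 = 0.009435 x 204.22 = 1.927 g, so %KHC8H4O4 = 1.927/2.7599 x 100 = 69.8%.

69.8%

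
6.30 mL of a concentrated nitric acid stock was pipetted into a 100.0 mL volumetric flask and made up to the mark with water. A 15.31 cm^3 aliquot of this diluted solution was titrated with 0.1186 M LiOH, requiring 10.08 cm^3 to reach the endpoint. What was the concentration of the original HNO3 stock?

1.24 M

n(LiOH) = 0.1186 x 0.01008 = 0.001195 mol.
n(HNO3) in the aliquot = 0.001195 mol.
[diluted HNO3] = 0.001195 / 0.01531 = 0.07809 M.
Dilution factor = 100.0/6.300 = 15.87, so [stock] = 0.07809 x 15.87 = 1.24 M.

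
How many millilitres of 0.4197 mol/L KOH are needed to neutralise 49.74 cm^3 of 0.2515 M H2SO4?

59.6 mL

n(H2SO4) = 0.2515 mol/L x 0.04974 L = 0.01251 mol.
The neutralisation is 1 H2SO4 : 2 KOH, so n(KOH) = 0.01251 x 2/1 = 0.02502 mol.
V(KOH) = 0.02502 / 0.4197 = 0.05961 L = 59.6 mL.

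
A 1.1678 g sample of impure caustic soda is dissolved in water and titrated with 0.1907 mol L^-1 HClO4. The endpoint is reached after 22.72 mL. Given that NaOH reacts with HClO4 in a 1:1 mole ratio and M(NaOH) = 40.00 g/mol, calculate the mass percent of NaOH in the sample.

14.8%

n(HClO4) = 0.1907 x 0.02272 = 0.004333 mol.
n(NaOH) = 0.004333 / 1 = 0.004333 mol.
mass of NaOH = 0.004333 x 40.00 = 0.1733 g.
% purity = 0.1733 / 1.1678 x 100 = 14.8%.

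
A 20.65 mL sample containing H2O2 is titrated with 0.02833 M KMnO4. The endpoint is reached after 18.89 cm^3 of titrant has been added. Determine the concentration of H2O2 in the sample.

0.0648 M

n(KMnO4) = 0.02833 x 0.01889 = 0.0005352 mol.
From the balanced equation, 2 mol KMnO4 reacts with 5 mol H2O2, so n(H2O2) = 0.0005352 x 5/2 = 0.001338 mol.
[H2O2] = 0.001338 / 0.02065 L = 0.0648 M.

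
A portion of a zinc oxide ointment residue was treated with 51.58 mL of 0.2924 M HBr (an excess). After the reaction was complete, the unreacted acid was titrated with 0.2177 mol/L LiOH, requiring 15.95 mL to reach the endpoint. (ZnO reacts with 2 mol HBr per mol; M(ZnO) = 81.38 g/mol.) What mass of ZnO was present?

0.472 g

Total n(HBr) added = 0.2924 x 0.05158 = 0.01508 mol.
n(LiOH) used = 0.2177 x 0.01595 = 0.003472 mol, which equals the excess n(HBr).
So n(HBr) consumed by the sample = 0.01508 - 0.003472 = 0.01161 mol.
n(ZnO) = 0.01161 / 2 = 0.005805 mol.
mass = 0.005805 mol x 81.38 g/mol = 0.472 g.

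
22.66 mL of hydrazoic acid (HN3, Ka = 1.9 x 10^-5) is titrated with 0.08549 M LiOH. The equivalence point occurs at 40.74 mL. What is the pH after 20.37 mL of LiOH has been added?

4.72

20.37 mL is exactly half the equivalence volume (40.74/2), i.e. the half-equivalence point.
There, n(HA) = n(A^-), so pH = pKa = -log(1.9 x 10^-5) = 4.72.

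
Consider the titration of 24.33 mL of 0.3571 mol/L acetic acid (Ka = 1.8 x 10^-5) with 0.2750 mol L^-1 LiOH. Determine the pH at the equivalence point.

8.97

n(CH3COOH) = 0.3571 x 0.02433 = 0.008688 mol; V(LiOH) at equivalence = 0.008688/0.2750 = 0.03159 L.
At equivalence all the acid is converted to CH3COO-; total volume = 0.02433 + 0.03159 = 0.05592 L, so [CH3COO-] = 0.008688/0.05592 = 0.1554 M.
Kb = Kw/Ka = 1.0e-14 / 1.8 x 10^-5 = 5.56e-10.
[OH^-] = sqrt(Kb x [CH3COO-]) = sqrt(5.56e-10 x 0.1554) = 9.29e-6 M.
pOH = 5.03, so pH = 14.00 - 5.03 = 8.97.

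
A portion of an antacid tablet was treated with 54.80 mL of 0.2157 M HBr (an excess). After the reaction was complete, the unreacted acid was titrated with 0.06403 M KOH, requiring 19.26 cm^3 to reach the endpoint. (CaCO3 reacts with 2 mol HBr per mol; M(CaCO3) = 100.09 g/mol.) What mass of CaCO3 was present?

Total n(HBr) added = 0.2157 x 0.05480 = 0.01182 mol.
n(KOH) used = 0.06403 x 0.01926 = 0.001233 mol, which equals the excess n(HBr).
So n(HBr) consumed by the sample = 0.01182 - 0.001233 = 0.01059 mol.
n(CaCO3) = 0.01059 / 2 = 0.005294 mol.
mass = 0.005294 mol x 100.09 g/mol = 0.530 g.

0.530 g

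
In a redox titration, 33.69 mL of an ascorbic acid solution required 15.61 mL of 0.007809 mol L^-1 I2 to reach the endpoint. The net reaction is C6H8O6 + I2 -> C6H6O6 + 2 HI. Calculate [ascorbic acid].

n(I2) = 0.007809 x 0.01561 = 0.0001219 mol.
From the balanced equation, 1 mol I2 reacts with 1 mol ascorbic acid, so n(ascorbic acid) = 0.0001219 x 1/1 = 0.0001219 mol.
[ascorbic acid] = 0.0001219 / 0.03369 L = 0.00362 M.

0.00362 M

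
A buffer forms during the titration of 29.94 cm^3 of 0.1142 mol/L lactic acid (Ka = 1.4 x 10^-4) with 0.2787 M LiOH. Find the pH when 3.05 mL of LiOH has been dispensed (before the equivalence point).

Initial n(HC3H5O3) = 0.1142 x 0.02994 = 0.003419 mol.
n(LiOH) added = 0.2787 x 0.003050 = 0.0008500 mol, converting that many moles of HC3H5O3 to C3H5O3-.
Remaining n(HC3H5O3) = 0.002569 mol; n(C3H5O3-) = 0.0008500 mol.
By Henderson-Hasselbalch, pH = pKa + log([A^-]/[HA]) = 3.85 + log(0.0008500/0.002569) = 3.85 + (-0.48) = 3.37.

3.37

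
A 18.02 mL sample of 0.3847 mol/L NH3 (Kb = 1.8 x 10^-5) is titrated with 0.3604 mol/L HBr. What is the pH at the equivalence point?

n(NH3) = 0.3847 x 0.01802 = 0.006932 mol; V(HBr) at equivalence = 0.006932/0.3604 = 0.01923 L.
At equivalence the base is fully converted to NH4+; total volume = 0.03725 L, so [NH4+] = 0.006932/0.03725 = 0.1861 M.
Ka(NH4+) = Kw/Kb = 1.0e-14 / 1.8 x 10^-5 = 5.56e-10.
[H^+] = sqrt(Ka x [NH4+]) = sqrt(5.56e-10 x 0.1861) = 1.02e-5 M.
pH = -log(1.02e-5) = 4.99.

4.99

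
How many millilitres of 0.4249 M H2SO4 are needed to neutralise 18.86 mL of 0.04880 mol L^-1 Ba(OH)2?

2.17 mL

n(Ba(OH)2) = 0.04880 mol/L x 0.01886 L = 0.0009204 mol.
At equivalence n(H2SO4) = n(Ba(OH)2) = 0.0009204 mol.
V(H2SO4) = 0.0009204 / 0.4249 = 0.002166 L = 2.17 mL.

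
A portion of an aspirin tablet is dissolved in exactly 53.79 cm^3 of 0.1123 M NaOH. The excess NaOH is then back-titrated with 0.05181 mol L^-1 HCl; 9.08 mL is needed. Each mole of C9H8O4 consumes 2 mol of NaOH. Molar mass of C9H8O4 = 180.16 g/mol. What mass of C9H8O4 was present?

Total n(NaOH) added = 0.1123 x 0.05379 = 0.006041 mol.
n(HCl) used = 0.05181 x 0.009080 = 0.0004704 mol, which equals the excess n(NaOH).
So n(NaOH) consumed by the sample = 0.006041 - 0.0004704 = 0.005570 mol.
n(C9H8O4) = 0.005570 / 2 = 0.002785 mol.
mass = 0.002785 mol x 180.16 g/mol = 0.502 g.

0.502 g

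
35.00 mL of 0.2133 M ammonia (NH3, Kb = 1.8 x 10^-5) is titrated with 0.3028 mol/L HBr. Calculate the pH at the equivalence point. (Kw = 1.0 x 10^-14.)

5.08

n(NH3) = 0.2133 x 0.03500 = 0.007465 mol; V(HBr) at equivalence = 0.007465/0.3028 = 0.02465 L.
At equivalence the base is fully converted to NH4+; total volume = 0.05965 L, so [NH4+] = 0.007465/0.05965 = 0.1251 M.
Ka(NH4+) = Kw/Kb = 1.0e-14 / 1.8 x 10^-5 = 5.56e-10.
[H^+] = sqrt(Ka x [NH4+]) = sqrt(5.56e-10 x 0.1251) = 8.34e-6 M.
pH = -log(8.34e-6) = 5.08.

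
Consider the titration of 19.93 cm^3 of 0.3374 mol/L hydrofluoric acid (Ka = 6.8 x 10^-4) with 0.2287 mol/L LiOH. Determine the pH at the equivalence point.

8.15

n(HF) = 0.3374 x 0.01993 = 0.006724 mol; V(LiOH) at equivalence = 0.006724/0.2287 = 0.02940 L.
At equivalence all the acid is converted to F-; total volume = 0.01993 + 0.02940 = 0.04933 L, so [F-] = 0.006724/0.04933 = 0.1363 M.
Kb = Kw/Ka = 1.0e-14 / 6.8 x 10^-4 = 1.47e-11.
[OH^-] = sqrt(Kb x [F-]) = sqrt(1.47e-11 x 0.1363) = 1.42e-6 M.
pOH = 5.85, so pH = 14.00 - 5.85 = 8.15.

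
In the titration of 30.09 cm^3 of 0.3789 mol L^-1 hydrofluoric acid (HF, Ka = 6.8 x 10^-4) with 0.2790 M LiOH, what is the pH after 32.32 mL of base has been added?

Initial n(HF) = 0.3789 x 0.03009 = 0.01140 mol.
n(LiOH) added = 0.2790 x 0.03232 = 0.009017 mol, converting that many moles of HF to F-.
Remaining n(HF) = 0.002384 mol; n(F-) = 0.009017 mol.
By Henderson-Hasselbalch, pH = pKa + log([A^-]/[HA]) = 3.17 + log(0.009017/0.002384) = 3.17 + (+0.58) = 3.75.

3.75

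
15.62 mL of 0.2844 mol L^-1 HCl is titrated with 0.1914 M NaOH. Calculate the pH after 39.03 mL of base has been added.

12.74

n(acid) = 0.2844 x 0.01562 = 0.004442 mol; n(NaOH) added = 0.1914 x 0.03903 = 0.007470 mol.
Base is in excess by 0.007470 - 0.004442 = 0.003028 mol in a total volume of 0.05465 L.
[OH^-] = 0.003028/0.05465 = 0.05541 M, so pOH = 1.26 and pH = 14.00 - 1.26 = 12.74.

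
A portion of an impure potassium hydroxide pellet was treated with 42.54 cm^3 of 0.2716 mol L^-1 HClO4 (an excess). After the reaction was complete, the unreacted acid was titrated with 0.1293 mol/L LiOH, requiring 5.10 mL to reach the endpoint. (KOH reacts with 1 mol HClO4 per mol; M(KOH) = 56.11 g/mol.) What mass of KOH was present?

0.611 g

Total n(HClO4) added = 0.2716 x 0.04254 = 0.01155 mol.
n(LiOH) used = 0.1293 x 0.005100 = 0.0006594 mol, which equals the excess n(HClO4).
So n(HClO4) consumed by the sample = 0.01155 - 0.0006594 = 0.01089 mol.
n(KOH) = 0.01089 / 1 = 0.01089 mol.
mass = 0.01089 mol x 56.11 g/mol = 0.611 g.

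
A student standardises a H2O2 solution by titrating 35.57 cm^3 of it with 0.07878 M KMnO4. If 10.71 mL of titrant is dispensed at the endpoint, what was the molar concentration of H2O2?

n(KMnO4) = 0.07878 x 0.01071 = 0.0008437 mol.
From the balanced equation, 2 mol KMnO4 reacts with 5 mol H2O2, so n(H2O2) = 0.0008437 x 5/2 = 0.002109 mol.
[H2O2] = 0.002109 / 0.03557 L = 0.0593 M.

0.0593 M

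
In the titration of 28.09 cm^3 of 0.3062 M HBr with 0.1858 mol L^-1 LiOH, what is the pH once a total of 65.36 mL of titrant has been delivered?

n(acid) = 0.3062 x 0.02809 = 0.008601 mol; n(LiOH) added = 0.1858 x 0.06536 = 0.01214 mol.
Base is in excess by 0.01214 - 0.008601 = 0.003543 mol in a total volume of 0.09345 L.
[OH^-] = 0.003543/0.09345 = 0.03791 M, so pOH = 1.42 and pH = 14.00 - 1.42 = 12.58.

12.58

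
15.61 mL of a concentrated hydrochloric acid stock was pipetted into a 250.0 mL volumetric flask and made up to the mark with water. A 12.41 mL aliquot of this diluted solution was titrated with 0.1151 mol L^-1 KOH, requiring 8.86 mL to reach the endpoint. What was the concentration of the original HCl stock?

1.32 M

n(KOH) = 0.1151 x 0.008860 = 0.001020 mol.
n(HCl) in the aliquot = 0.001020 mol.
[diluted HCl] = 0.001020 / 0.01241 = 0.08217 M.
Dilution factor = 250.0/15.61 = 16.02, so [stock] = 0.08217 x 16.02 = 1.32 M.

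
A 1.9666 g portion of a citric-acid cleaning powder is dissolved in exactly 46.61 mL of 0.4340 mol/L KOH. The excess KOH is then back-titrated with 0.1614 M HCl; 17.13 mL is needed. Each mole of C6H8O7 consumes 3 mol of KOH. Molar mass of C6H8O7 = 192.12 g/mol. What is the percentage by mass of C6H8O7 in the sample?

Total n(KOH) added = 0.4340 x 0.04661 = 0.02023 mol.
n(HCl) used = 0.1614 x 0.01713 = 0.002765 mol, which equals the excess n(KOH).
So n(KOH) consumed by the sample = 0.02023 - 0.002765 = 0.01746 mol.
n(C6H8O7) = 0.01746 / 3 = 0.005821 mol.
mass C6H8O7 = 0.005821 x 192.12 = 1.118 g, so %C6H8O7 = 1.118/1.9666 x 100 = 56.9%.

56.9%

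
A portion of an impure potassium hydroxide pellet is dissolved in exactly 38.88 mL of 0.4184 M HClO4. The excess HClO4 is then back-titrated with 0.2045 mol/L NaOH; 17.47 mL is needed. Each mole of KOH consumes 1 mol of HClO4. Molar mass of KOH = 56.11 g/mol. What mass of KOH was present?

Total n(HClO4) added = 0.4184 x 0.03888 = 0.01627 mol.
n(NaOH) used = 0.2045 x 0.01747 = 0.003573 mol, which equals the excess n(HClO4).
So n(HClO4) consumed by the sample = 0.01627 - 0.003573 = 0.01269 mol.
n(KOH) = 0.01269 / 1 = 0.01269 mol.
mass = 0.01269 mol x 56.11 g/mol = 0.712 g.

0.712 g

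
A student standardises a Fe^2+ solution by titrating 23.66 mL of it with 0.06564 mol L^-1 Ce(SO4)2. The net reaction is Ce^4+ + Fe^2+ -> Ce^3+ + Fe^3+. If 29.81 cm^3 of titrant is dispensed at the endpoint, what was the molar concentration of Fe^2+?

n(Ce(SO4)2) = 0.06564 x 0.02981 = 0.001957 mol.
From the balanced equation, 1 mol Ce(SO4)2 reacts with 1 mol Fe^2+, so n(Fe^2+) = 0.001957 x 1/1 = 0.001957 mol.
[Fe^2+] = 0.001957 / 0.02366 L = 0.0827 M.

0.0827 M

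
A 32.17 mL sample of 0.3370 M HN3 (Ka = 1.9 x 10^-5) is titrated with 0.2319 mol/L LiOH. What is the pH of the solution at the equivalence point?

8.93

n(HN3) = 0.3370 x 0.03217 = 0.01084 mol; V(LiOH) at equivalence = 0.01084/0.2319 = 0.04675 L.
At equivalence all the acid is converted to N3-; total volume = 0.03217 + 0.04675 = 0.07892 L, so [N3-] = 0.01084/0.07892 = 0.1374 M.
Kb = Kw/Ka = 1.0e-14 / 1.9 x 10^-5 = 5.26e-10.
[OH^-] = sqrt(Kb x [N3-]) = sqrt(5.26e-10 x 0.1374) = 8.50e-6 M.
pOH = 5.07, so pH = 14.00 - 5.07 = 8.93.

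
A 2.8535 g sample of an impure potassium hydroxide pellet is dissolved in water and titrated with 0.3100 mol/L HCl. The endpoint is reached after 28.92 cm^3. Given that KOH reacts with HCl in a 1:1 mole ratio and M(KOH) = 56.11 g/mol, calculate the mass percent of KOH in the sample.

17.6%

n(HCl) = 0.3100 x 0.02892 = 0.008965 mol.
n(KOH) = 0.008965 / 1 = 0.008965 mol.
mass of KOH = 0.008965 x 56.11 = 0.5030 g.
% purity = 0.5030 / 2.8535 x 100 = 17.6%.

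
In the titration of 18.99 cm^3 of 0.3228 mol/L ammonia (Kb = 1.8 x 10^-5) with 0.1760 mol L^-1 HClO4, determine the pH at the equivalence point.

5.10

n(NH3) = 0.3228 x 0.01899 = 0.006130 mol; V(HClO4) at equivalence = 0.006130/0.1760 = 0.03483 L.
At equivalence the base is fully converted to NH4+; total volume = 0.05382 L, so [NH4+] = 0.006130/0.05382 = 0.1139 M.
Ka(NH4+) = Kw/Kb = 1.0e-14 / 1.8 x 10^-5 = 5.56e-10.
[H^+] = sqrt(Ka x [NH4+]) = sqrt(5.56e-10 x 0.1139) = 7.95e-6 M.
pH = -log(7.95e-6) = 5.10.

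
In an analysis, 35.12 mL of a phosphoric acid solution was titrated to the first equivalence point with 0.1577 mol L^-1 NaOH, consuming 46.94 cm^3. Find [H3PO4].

0.211 M

n(NaOH) = 0.1577 x 0.04694 = 0.007402 mol.
At the first equivalence point, 1 mol OH^- react per mol H3PO4, so n(H3PO4) = 0.007402 / 1 = 0.007402 mol.
[H3PO4] = 0.007402 / 0.03512 L = 0.211 M.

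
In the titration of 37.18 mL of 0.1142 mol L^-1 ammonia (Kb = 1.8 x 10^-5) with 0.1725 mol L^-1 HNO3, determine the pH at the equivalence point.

5.21

n(NH3) = 0.1142 x 0.03718 = 0.004246 mol; V(HNO3) at equivalence = 0.004246/0.1725 = 0.02461 L.
At equivalence the base is fully converted to NH4+; total volume = 0.06179 L, so [NH4+] = 0.004246/0.06179 = 0.06871 M.
Ka(NH4+) = Kw/Kb = 1.0e-14 / 1.8 x 10^-5 = 5.56e-10.
[H^+] = sqrt(Ka x [NH4+]) = sqrt(5.56e-10 x 0.06871) = 6.18e-6 M.
pH = -log(6.18e-6) = 5.21.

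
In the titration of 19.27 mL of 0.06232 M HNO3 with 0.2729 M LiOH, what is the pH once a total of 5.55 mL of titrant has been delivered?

n(acid) = 0.06232 x 0.01927 = 0.001201 mol; n(LiOH) added = 0.2729 x 0.005550 = 0.001515 mol.
Base is in excess by 0.001515 - 0.001201 = 0.0003137 mol in a total volume of 0.02482 L.
[OH^-] = 0.0003137/0.02482 = 0.01264 M, so pOH = 1.90 and pH = 14.00 - 1.90 = 12.10.

12.10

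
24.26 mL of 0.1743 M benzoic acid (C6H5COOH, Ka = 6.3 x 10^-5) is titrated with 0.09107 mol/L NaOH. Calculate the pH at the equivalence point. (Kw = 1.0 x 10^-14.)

8.49

n(C6H5COOH) = 0.1743 x 0.02426 = 0.004229 mol; V(NaOH) at equivalence = 0.004229/0.09107 = 0.04643 L.
At equivalence all the acid is converted to C6H5COO-; total volume = 0.02426 + 0.04643 = 0.07069 L, so [C6H5COO-] = 0.004229/0.07069 = 0.05982 M.
Kb = Kw/Ka = 1.0e-14 / 6.3 x 10^-5 = 1.59e-10.
[OH^-] = sqrt(Kb x [C6H5COO-]) = sqrt(1.59e-10 x 0.05982) = 3.08e-6 M.
pOH = 5.51, so pH = 14.00 - 5.51 = 8.49.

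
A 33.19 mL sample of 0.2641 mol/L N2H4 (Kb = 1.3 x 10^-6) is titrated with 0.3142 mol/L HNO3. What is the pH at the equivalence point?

n(N2H4) = 0.2641 x 0.03319 = 0.008765 mol; V(HNO3) at equivalence = 0.008765/0.3142 = 0.02790 L.
At equivalence the base is fully converted to N2H5+; total volume = 0.06109 L, so [N2H5+] = 0.008765/0.06109 = 0.1435 M.
Ka(N2H5+) = Kw/Kb = 1.0e-14 / 1.3 x 10^-6 = 7.69e-9.
[H^+] = sqrt(Ka x [N2H5+]) = sqrt(7.69e-9 x 0.1435) = 3.32e-5 M.
pH = -log(3.32e-5) = 4.48.

4.48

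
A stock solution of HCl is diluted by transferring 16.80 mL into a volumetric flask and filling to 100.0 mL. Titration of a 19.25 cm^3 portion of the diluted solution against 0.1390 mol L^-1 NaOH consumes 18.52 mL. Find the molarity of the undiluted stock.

0.796 M

n(NaOH) = 0.1390 x 0.01852 = 0.002574 mol.
n(HCl) in the aliquot = 0.002574 mol.
[diluted HCl] = 0.002574 / 0.01925 = 0.1337 M.
Dilution factor = 100.0/16.80 = 5.952, so [stock] = 0.1337 x 5.952 = 0.796 M.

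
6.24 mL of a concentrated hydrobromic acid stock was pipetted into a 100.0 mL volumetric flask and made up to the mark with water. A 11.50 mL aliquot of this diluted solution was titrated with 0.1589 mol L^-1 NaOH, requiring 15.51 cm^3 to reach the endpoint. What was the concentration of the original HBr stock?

n(NaOH) = 0.1589 x 0.01551 = 0.002465 mol.
n(HBr) in the aliquot = 0.002465 mol.
[diluted HBr] = 0.002465 / 0.01150 = 0.2143 M.
Dilution factor = 100.0/6.240 = 16.03, so [stock] = 0.2143 x 16.03 = 3.43 M.

3.43 M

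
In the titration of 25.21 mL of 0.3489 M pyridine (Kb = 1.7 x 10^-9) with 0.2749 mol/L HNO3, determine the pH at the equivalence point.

n(C5H5N) = 0.3489 x 0.02521 = 0.008796 mol; V(HNO3) at equivalence = 0.008796/0.2749 = 0.03200 L.
At equivalence the base is fully converted to C5H5NH+; total volume = 0.05721 L, so [C5H5NH+] = 0.008796/0.05721 = 0.1538 M.
Ka(C5H5NH+) = Kw/Kb = 1.0e-14 / 1.7 x 10^-9 = 5.88e-6.
[H^+] = sqrt(Ka x [C5H5NH+]) = sqrt(5.88e-6 x 0.1538) = 0.000951 M.
pH = -log(0.000951) = 3.02.

3.02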